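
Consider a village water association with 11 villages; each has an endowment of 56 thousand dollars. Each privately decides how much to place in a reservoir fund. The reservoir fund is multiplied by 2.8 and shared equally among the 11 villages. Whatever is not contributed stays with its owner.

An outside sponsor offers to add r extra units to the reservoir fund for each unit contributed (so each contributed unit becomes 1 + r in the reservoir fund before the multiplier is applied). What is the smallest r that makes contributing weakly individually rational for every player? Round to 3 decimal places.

2.929

With matching at rate r, one contributed unit becomes (1 + r) in the reservoir fund and returns 2.8 × (1 + r) / 11 to the contributor.
Setting this equal to 1: 1 + r = 11/2.8 = 3.9286.
So the minimum matching rate is r = 3.9286 − 1 = 2.929.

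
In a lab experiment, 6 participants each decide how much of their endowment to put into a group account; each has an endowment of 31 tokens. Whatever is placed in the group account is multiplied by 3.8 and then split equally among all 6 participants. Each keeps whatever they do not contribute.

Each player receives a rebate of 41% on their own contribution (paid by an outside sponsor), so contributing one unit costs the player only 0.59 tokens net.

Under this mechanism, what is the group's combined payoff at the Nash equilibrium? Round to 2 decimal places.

783.06 tokens

With the mechanism, a contributed unit returns (3.8/6) / 0.59 = 1.0734 per unit of net cost to the contributor — now above 1 — so contributing fully is weakly dominant for every player.
So the Nash equilibrium is full contribution by all 6; the group earns 6 × (31 × 0.41 + 3.8 × 31) = 783.06.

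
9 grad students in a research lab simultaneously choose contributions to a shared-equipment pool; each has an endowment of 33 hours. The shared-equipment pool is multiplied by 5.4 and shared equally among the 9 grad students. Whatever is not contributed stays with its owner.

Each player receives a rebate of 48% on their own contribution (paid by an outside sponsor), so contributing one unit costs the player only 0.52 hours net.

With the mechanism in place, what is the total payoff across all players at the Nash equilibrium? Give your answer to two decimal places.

1746.36 hours

With the mechanism, a contributed unit returns (5.4/9) / 0.52 = 1.1538 per unit of net cost to the contributor — now above 1 — so contributing fully is weakly dominant for every player.
At the Nash equilibrium everyone contributes 33. Group total payoff = 9 × (33 × 0.48 + 5.4 × 33) = 1746.36.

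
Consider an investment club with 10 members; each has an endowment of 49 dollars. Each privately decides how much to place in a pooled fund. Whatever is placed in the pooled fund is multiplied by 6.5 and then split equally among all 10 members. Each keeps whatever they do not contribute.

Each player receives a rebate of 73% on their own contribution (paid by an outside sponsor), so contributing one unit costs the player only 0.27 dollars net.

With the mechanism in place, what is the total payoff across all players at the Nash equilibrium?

The effective private return per unit is now (6.5/10) / 0.27 = 2.4074 > 1, so every player's dominant strategy flips to full contribution.
So the Nash equilibrium is full contribution by all 10; the group earns 10 × (49 × 0.73 + 6.5 × 49) = 3542.70.

3542.70 dollars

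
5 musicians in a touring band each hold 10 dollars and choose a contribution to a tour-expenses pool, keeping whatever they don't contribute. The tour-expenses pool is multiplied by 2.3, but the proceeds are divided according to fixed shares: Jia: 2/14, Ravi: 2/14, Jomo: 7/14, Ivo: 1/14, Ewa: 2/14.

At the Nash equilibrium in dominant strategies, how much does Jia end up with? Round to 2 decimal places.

Each unit j contributes comes back to j as 2.3 × (j's share), so j prefers to contribute only if that share exceeds 1/2.3 = 0.4348; otherwise keeping the unit dominates.
Jomo alone (share 7/14) is above the threshold, contributing 10; the remaining 4 contribute 0. Total contributed: 10.
Jia keeps 10 and receives 2.3 × 10 × 2/14 = 3.29 from the tour-expenses pool, for a payoff of 13.29.

13.29 dollars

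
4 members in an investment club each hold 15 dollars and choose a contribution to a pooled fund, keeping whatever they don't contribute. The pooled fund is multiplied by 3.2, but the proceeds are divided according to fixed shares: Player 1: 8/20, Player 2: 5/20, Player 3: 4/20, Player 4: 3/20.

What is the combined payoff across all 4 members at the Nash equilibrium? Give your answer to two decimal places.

93.00 dollars

A player with share s gets back 3.2·s per unit contributed, so full contribution is dominant for anyone with s > 1/3.2 = 0.3125 and zero contribution is dominant for anyone below.
The only share above 0.3125 is Player 1's 8/20, contributing 15; the remaining 3 contribute 0. Total contributed: 15.
The pooled fund pays out 3.2 × 15 = 48.00 in total (split across the unequal shares, but the aggregate is all that matters for the group sum).
The 3 free-riders keep 15 each, adding 45. Group total = 45 + 48.00 = 93.00.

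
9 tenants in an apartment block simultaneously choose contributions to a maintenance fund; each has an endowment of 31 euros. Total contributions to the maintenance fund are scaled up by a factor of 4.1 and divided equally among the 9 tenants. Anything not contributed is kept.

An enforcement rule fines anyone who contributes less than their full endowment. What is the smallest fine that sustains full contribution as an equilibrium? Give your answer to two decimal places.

16.88 euros

Given the others contribute fully, the best deviation is to contribute 0 (any partial contribution still incurs the fine and gives up units whose private return 0.4556 is below 1).
Deviating from 31 to 0 saves 31 euros but forfeits the deviator's share of the drop in the maintenance fund: 4.1/9 × 31 = 14.12.
So the deviation gain is 31 − 14.12 = 16.88, and the fine must be at least 16.88 euros to wipe it out.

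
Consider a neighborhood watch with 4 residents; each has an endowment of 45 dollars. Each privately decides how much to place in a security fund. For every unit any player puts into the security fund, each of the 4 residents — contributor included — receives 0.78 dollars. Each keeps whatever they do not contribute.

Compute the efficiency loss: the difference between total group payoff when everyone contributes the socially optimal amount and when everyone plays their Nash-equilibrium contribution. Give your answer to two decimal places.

381.60 dollars

The private return per contributed unit is 0.78 < 1, so contributing 0 is dominant for every player. At the Nash equilibrium everyone keeps their 45, and the group total is 4 × 45 = 180.
Each contributed unit returns 3.120 to the group as a whole (0.78 to each of 4 players), which exceeds 1, so the social optimum is full contribution: group total = 3.120 × 180 = 561.60.
Efficiency loss = 561.60 − 180 = 381.60.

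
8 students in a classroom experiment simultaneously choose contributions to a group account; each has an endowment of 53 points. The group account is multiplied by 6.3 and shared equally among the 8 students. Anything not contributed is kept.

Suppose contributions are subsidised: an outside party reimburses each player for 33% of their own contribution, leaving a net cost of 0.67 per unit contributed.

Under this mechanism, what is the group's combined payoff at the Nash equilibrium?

Under the mechanism each unit contributed yields (6.3/8) / 0.67 = 1.1754 back to its contributor per unit of net cost, which exceeds 1, making full contribution the dominant choice for everyone.
At the Nash equilibrium everyone contributes 53. Group total payoff = 8 × (53 × 0.33 + 6.3 × 53) = 2811.12.

2811.12 points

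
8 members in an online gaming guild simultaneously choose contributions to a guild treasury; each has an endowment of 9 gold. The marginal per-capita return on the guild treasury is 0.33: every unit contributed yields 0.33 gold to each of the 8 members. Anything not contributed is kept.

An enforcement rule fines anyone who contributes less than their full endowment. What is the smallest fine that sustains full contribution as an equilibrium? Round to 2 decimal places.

6.03 gold

Given the others contribute fully, the best deviation is to contribute 0 (any partial contribution still incurs the fine and gives up units whose private return 0.33 is below 1).
Deviating from 9 to 0 saves 9 gold but forfeits the deviator's share of the drop in the guild treasury: 0.33 × 9 = 2.97.
So the deviation gain is 9 − 2.97 = 6.03, and the fine must be at least 6.03 gold to wipe it out.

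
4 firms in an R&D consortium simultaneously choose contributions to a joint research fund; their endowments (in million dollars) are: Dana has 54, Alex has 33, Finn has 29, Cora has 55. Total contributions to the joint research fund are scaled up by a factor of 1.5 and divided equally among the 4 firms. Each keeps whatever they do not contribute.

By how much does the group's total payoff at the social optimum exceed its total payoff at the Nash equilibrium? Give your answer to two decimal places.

85.50 million dollars

The private return per contributed unit is 1.5/4 = 0.3750 < 1 for every player regardless of endowment, so the Nash equilibrium is zero contribution and the group total is Σ E_j = 54 + 33 + 29 + 55 = 171.
Each contributed unit returns 1.500 to the group, so the social optimum is full contribution by everyone: group total = 1.500 × 171 = 256.50.
Efficiency loss = (1.500 − 1) × 171 = 85.50.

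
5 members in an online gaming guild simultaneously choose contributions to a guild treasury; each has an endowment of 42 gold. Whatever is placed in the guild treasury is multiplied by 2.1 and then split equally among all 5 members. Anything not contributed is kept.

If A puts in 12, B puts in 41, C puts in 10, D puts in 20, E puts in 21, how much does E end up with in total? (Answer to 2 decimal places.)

64.68 gold

Total contributed: 12 + 41 + 10 + 20 + 21 = 104.
Each receives 2.1 × 104 / 5 = 43.68 from the guild treasury.
E keeps 42 − 21 = 21, so E's payoff is 21 + 43.68 = 64.68.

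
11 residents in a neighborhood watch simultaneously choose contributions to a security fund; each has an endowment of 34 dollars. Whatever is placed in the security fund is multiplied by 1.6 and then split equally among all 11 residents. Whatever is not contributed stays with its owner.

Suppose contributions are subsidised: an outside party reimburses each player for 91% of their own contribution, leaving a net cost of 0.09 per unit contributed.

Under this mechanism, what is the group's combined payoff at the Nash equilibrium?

With the mechanism, a contributed unit returns (1.6/11) / 0.09 = 1.6162 per unit of net cost to the contributor — now above 1 — so contributing fully is weakly dominant for every player.
At the Nash equilibrium everyone contributes 34. Group total payoff = 11 × (34 × 0.91 + 1.6 × 34) = 938.74.

938.74 dollars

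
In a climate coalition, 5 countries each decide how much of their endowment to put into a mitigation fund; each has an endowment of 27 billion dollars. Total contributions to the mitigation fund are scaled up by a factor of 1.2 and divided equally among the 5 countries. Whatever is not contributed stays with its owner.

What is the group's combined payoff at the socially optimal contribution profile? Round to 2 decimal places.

Each contributed unit returns 1.200 to the group as a whole (0.2400 to each of 5 players), which exceeds 1, so the social optimum is full contribution: group total = 1.200 × 135 = 162.00.

162.00 billion dollars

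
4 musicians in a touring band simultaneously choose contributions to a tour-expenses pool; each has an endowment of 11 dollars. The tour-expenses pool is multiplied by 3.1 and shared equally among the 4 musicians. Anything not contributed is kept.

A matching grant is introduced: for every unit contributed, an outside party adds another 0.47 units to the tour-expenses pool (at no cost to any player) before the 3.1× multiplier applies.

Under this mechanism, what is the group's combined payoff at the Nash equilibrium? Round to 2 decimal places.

Under the mechanism each unit contributed yields 3.1 × 1.47 / 4 = 1.1393 back to its contributor per unit of net cost, which exceeds 1, making full contribution the dominant choice for everyone.
At the Nash equilibrium everyone contributes 11. Group total payoff = 3.1 × 1.47 × 44 = 200.51.

200.51 dollars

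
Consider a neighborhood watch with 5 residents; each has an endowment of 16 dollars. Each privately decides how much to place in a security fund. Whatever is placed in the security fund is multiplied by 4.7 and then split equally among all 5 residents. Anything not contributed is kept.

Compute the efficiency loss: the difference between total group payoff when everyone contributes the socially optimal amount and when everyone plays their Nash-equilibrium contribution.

Each contributed unit returns 4.7/5 = 0.9400 to its contributor — below 1 — so contributing 0 is dominant for every player. At the Nash equilibrium everyone keeps their 16, and the group total is 5 × 16 = 80.
Each contributed unit returns 4.700 to the group as a whole (0.9400 to each of 5 players), which exceeds 1, so the social optimum is full contribution: group total = 4.700 × 80 = 376.00.
Efficiency loss = 376.00 − 80 = 296.00.

296.00 dollars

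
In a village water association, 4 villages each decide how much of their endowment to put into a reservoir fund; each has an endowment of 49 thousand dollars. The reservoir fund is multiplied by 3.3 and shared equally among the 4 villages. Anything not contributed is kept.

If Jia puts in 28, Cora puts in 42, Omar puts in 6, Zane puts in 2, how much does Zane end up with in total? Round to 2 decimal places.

Total contributed: 28 + 42 + 6 + 2 = 78.
Each receives 3.3 × 78 / 4 = 64.35 from the reservoir fund.
Zane keeps 49 − 2 = 47, so Zane's payoff is 47 + 64.35 = 111.35.

111.35 thousand dollars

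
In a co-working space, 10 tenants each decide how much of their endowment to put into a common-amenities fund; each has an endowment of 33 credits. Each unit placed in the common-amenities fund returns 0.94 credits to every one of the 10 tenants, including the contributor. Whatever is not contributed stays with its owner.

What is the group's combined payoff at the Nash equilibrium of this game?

330.00 credits

The private return per contributed unit is 0.94 < 1, so contributing 0 is dominant for every player. At the Nash equilibrium everyone keeps their 33, and the group total is 10 × 33 = 330.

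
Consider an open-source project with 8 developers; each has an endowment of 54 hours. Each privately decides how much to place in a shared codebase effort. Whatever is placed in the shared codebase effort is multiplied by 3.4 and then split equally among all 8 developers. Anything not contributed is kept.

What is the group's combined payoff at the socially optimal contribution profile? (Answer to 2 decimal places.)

1468.80 hours

Each contributed unit returns 3.400 to the group as a whole (0.4250 to each of 8 players), which exceeds 1, so the social optimum is full contribution: group total = 3.400 × 432 = 1468.80.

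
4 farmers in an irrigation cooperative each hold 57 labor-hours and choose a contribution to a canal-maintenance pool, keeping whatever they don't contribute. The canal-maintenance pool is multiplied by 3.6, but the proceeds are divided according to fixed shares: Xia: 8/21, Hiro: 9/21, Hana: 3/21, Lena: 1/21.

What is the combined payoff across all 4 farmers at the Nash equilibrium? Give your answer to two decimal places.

Each unit j contributes comes back to j as 3.6 × (j's share), so j prefers to contribute only if that share exceeds 1/3.6 = 0.2778; otherwise keeping the unit dominates.
Xia and Hiro clear that bar, contributing 57 each; the remaining 2 contribute 0. Total contributed: 114.
The canal-maintenance pool pays out 3.6 × 114 = 410.40 in total (split across the unequal shares, but the aggregate is all that matters for the group sum).
The 2 free-riders keep 57 each, adding 114. Group total = 114 + 410.40 = 524.40.

524.40 labor-hours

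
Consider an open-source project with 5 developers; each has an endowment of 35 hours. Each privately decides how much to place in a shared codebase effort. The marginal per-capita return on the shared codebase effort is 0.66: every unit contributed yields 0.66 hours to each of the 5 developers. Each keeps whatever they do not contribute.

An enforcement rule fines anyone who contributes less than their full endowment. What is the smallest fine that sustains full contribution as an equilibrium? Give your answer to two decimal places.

11.90 hours

Given the others contribute fully, the best deviation is to contribute 0 (any partial contribution still incurs the fine and gives up units whose private return 0.66 is below 1).
Deviating from 35 to 0 saves 35 hours but forfeits the deviator's share of the drop in the shared codebase effort: 0.66 × 35 = 23.10.
So the deviation gain is 35 − 23.10 = 11.90, and the fine must be at least 11.90 hours to wipe it out.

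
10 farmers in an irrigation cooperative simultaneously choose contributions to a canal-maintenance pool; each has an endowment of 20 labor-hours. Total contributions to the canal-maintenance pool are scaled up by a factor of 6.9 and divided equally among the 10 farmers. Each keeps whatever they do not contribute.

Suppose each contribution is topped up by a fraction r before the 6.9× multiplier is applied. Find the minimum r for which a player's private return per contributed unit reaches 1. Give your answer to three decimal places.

0.449

With matching at rate r, one contributed unit becomes (1 + r) in the canal-maintenance pool and returns 6.9 × (1 + r) / 10 to the contributor.
Setting this equal to 1: 1 + r = 10/6.9 = 1.4493.
So the minimum matching rate is r = 1.4493 − 1 = 0.449.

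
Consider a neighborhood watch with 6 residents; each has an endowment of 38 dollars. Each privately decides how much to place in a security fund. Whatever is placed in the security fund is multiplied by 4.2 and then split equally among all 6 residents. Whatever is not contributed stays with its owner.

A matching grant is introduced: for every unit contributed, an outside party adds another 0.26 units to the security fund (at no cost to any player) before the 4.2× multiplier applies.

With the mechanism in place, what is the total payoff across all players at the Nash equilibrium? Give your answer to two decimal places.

228.00 dollars

With the mechanism, a contributed unit returns 4.2 × 1.26 / 6 = 0.8820 per unit of net cost — still below 1 — so contributing 0 remains dominant for every player.
At the Nash equilibrium no one contributes; group total payoff = 6 × 38 = 228.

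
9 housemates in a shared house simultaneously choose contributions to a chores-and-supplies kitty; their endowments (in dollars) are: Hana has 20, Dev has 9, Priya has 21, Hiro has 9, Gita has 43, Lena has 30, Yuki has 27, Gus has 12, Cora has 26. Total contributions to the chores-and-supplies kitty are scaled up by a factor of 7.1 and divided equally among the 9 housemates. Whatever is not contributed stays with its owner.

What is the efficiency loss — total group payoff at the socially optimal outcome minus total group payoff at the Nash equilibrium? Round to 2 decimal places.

The private return per contributed unit is 7.1/9 = 0.7889 < 1 for every player regardless of endowment, so the Nash equilibrium is zero contribution and the group total is Σ E_j = 20 + 9 + 21 + 9 + 43 + 30 + 27 + 12 + 26 = 197.
Each contributed unit returns 7.100 to the group, so the social optimum is full contribution by everyone: group total = 7.100 × 197 = 1398.70.
Efficiency loss = (7.100 − 1) × 197 = 1201.70.

1201.70 dollars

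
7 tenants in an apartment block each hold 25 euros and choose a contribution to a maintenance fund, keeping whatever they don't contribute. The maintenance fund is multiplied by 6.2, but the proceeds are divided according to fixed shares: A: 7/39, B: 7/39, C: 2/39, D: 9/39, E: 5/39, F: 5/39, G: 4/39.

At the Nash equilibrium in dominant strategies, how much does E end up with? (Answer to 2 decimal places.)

Player j's private return per contributed unit is 6.2 × (j's share). Contributing is weakly dominant for j when that share is at least 1/6.2 = 0.1613, and contributing 0 is dominant otherwise.
A, B and D are above the threshold, contributing 25 each; the remaining 4 contribute 0. Total contributed: 75.
E keeps 25 and receives 6.2 × 75 × 5/39 = 59.62 from the maintenance fund, for a payoff of 84.62.

84.62 euros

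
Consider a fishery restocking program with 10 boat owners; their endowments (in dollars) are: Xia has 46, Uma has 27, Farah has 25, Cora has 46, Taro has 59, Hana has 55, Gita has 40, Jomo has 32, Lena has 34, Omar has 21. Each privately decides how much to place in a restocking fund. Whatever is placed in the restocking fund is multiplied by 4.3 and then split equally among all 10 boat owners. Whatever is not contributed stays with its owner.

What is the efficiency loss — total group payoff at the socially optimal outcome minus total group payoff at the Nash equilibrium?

The private return per contributed unit is 4.3/10 = 0.4300 < 1 for every player regardless of endowment, so the Nash equilibrium is zero contribution and the group total is Σ E_j = 46 + 27 + 25 + 46 + 59 + 55 + 40 + 32 + 34 + 21 = 385.
Each contributed unit returns 4.300 to the group, so the social optimum is full contribution by everyone: group total = 4.300 × 385 = 1655.50.
Efficiency loss = (4.300 − 1) × 385 = 1270.50.

1270.50 dollars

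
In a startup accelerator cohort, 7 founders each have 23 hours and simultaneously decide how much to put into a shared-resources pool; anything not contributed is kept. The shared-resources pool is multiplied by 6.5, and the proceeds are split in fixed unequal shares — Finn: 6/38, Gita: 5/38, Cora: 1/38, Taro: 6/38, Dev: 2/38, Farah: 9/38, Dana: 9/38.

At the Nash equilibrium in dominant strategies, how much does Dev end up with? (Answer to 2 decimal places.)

54.47 hours

A player with share s gets back 6.5·s per unit contributed, so full contribution is dominant for anyone with s > 1/6.5 = 0.1538 and zero contribution is dominant for anyone below.
Finn, Taro, Farah and Dana clear that bar, contributing 23 each; the remaining 3 contribute 0. Total contributed: 92.
Dev keeps 23 and receives 6.5 × 92 × 2/38 = 31.47 from the shared-resources pool, for a payoff of 54.47.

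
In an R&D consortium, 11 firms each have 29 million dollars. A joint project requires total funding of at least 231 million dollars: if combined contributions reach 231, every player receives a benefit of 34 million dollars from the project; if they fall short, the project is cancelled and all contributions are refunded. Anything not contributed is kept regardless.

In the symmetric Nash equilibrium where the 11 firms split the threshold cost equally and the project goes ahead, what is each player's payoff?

42 million dollars

Equal share of the threshold: 231/11 = 21.
At this profile no one gains by cutting their contribution: any cut drops the total below 231, the project is cancelled, contributions are refunded, and the deviator ends with 29, which is less than 29 − 21 + 34 = 42. Contributing more than 21 just wastes the excess. So contributing exactly 21 is a best response.
Each player's payoff: 29 − 21 + 34 = 42.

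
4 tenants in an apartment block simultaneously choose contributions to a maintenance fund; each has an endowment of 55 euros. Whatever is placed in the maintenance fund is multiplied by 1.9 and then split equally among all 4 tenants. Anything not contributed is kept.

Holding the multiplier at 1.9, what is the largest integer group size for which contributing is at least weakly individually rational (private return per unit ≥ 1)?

Private return per unit is 1.9/(group size), which is ≥ 1 whenever the group size is ≤ 1.9.
The largest such integer is 1.

1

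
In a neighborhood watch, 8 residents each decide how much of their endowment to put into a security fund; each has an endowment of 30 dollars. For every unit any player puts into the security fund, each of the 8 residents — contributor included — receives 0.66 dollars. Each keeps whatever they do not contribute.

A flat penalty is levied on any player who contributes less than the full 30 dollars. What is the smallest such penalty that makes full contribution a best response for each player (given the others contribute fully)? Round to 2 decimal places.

Given the others contribute fully, the best deviation is to contribute 0 (any partial contribution still incurs the fine and gives up units whose private return 0.66 is below 1).
Deviating from 30 to 0 saves 30 dollars but forfeits the deviator's share of the drop in the security fund: 0.66 × 30 = 19.80.
So the deviation gain is 30 − 19.80 = 10.20, and the fine must be at least 10.20 dollars to wipe it out.

10.20 dollars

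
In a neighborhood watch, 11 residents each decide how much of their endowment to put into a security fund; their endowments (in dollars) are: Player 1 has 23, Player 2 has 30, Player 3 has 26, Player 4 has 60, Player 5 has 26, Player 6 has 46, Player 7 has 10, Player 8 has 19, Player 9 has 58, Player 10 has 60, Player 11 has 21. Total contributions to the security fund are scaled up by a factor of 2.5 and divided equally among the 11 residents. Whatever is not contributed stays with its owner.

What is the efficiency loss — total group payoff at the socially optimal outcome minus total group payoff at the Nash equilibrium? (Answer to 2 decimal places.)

568.50 dollars

The private return per contributed unit is 2.5/11 = 0.2273 < 1 for every player regardless of endowment, so the Nash equilibrium is zero contribution and the group total is Σ E_j = 23 + 30 + 26 + 60 + 26 + 46 + 10 + 19 + 58 + 60 + 21 = 379.
Each contributed unit returns 2.500 to the group, so the social optimum is full contribution by everyone: group total = 2.500 × 379 = 947.50.
Efficiency loss = (2.500 − 1) × 379 = 568.50.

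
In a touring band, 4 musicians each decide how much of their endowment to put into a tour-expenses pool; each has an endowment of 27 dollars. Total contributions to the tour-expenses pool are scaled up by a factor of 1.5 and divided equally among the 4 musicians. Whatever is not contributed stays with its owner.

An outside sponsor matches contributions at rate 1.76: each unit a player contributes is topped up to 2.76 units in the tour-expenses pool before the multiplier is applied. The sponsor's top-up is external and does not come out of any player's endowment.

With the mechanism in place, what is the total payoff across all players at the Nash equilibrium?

With the mechanism, a contributed unit returns 1.5 × 2.76 / 4 = 1.0350 per unit of net cost to the contributor — now above 1 — so contributing fully is weakly dominant for every player.
So the Nash equilibrium is full contribution by all 4; the group earns 1.5 × 2.76 × 108 = 447.12.

447.12 dollars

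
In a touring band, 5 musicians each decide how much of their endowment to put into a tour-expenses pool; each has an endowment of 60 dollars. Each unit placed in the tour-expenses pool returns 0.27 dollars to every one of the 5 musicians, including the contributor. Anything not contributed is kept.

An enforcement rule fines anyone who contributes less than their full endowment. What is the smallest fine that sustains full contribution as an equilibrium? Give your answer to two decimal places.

Given the others contribute fully, the best deviation is to contribute 0 (any partial contribution still incurs the fine and gives up units whose private return 0.27 is below 1).
Deviating from 60 to 0 saves 60 dollars but forfeits the deviator's share of the drop in the tour-expenses pool: 0.27 × 60 = 16.20.
So the deviation gain is 60 − 16.20 = 43.80, and the fine must be at least 43.80 dollars to wipe it out.

43.80 dollars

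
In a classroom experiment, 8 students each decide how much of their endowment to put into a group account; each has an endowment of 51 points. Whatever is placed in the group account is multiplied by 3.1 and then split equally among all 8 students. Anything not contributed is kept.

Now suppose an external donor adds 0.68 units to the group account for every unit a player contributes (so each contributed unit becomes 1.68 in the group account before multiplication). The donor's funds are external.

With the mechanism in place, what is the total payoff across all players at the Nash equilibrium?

With the mechanism, a contributed unit returns 3.1 × 1.68 / 8 = 0.6510 per unit of net cost — still below 1 — so contributing 0 remains dominant for every player.
Everyone keeps their endowment and the group total is 8 × 51 = 408.

408.00 points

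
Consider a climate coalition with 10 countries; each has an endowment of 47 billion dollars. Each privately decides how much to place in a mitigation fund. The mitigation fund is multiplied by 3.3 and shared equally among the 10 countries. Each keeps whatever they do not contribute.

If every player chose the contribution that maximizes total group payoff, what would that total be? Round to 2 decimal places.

1551.00 billion dollars

Each contributed unit returns 3.300 to the group as a whole (0.3300 to each of 10 players), which exceeds 1, so the social optimum is full contribution: group total = 3.300 × 470 = 1551.00.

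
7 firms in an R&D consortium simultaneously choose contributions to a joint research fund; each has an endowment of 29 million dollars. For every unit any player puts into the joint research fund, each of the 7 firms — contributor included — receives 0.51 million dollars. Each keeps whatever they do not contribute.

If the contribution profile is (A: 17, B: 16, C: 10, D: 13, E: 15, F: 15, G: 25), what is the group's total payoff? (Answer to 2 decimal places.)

488.27 million dollars

Total contributed: 17 + 16 + 10 + 13 + 15 + 15 + 25 = 111; total kept: 7 × 29 − 111 = 92.
The joint research fund pays out 0.51 × 7 × 111 = 396.27 in aggregate.
Group total = 92 + 396.27 = 488.27.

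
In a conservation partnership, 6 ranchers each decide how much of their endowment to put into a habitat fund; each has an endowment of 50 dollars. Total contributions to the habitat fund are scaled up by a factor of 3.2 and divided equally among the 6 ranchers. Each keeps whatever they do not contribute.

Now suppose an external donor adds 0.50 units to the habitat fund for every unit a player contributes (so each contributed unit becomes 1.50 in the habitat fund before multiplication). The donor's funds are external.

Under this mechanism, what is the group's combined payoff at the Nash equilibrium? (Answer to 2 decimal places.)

300.00 dollars

Even with the mechanism, each unit contributed returns only 3.2 × 1.50 / 6 = 0.8000 per unit of net cost, so contributing nothing is still dominant.
At the Nash equilibrium no one contributes; group total payoff = 6 × 50 = 300.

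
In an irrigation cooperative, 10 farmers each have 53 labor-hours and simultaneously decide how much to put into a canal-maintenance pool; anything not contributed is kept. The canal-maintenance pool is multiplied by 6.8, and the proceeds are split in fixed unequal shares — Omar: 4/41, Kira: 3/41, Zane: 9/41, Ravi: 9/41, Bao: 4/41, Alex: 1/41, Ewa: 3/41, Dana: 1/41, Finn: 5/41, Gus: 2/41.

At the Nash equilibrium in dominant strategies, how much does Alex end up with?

Player j's private return per contributed unit is 6.8 × (j's share). Contributing is weakly dominant for j when that share is at least 1/6.8 = 0.1471, and contributing 0 is dominant otherwise.
Zane and Ravi clear that bar, contributing 53 each; the remaining 8 contribute 0. Total contributed: 106.
Alex keeps 53 and receives 6.8 × 106 × 1/41 = 17.58 from the canal-maintenance pool, for a payoff of 70.58.

70.58 labor-hours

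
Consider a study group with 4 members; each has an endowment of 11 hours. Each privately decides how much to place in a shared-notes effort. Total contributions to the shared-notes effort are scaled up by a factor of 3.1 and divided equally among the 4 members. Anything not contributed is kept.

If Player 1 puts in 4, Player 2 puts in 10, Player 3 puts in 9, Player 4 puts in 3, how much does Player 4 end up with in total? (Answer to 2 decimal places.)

Total contributed: 4 + 10 + 9 + 3 = 26.
Each receives 3.1 × 26 / 4 = 20.15 from the shared-notes effort.
Player 4 keeps 11 − 3 = 8, so Player 4's payoff is 8 + 20.15 = 28.15.

28.15 hours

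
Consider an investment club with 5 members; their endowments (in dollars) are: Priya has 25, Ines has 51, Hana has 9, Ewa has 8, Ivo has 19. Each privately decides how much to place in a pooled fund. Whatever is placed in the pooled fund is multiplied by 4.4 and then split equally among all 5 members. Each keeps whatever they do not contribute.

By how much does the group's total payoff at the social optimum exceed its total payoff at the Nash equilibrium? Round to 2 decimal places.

380.80 dollars

The private return per contributed unit is 4.4/5 = 0.8800 < 1 for every player regardless of endowment, so the Nash equilibrium is zero contribution and the group total is Σ E_j = 25 + 51 + 9 + 8 + 19 = 112.
Each contributed unit returns 4.400 to the group, so the social optimum is full contribution by everyone: group total = 4.400 × 112 = 492.80.
Efficiency loss = (4.400 − 1) × 112 = 380.80.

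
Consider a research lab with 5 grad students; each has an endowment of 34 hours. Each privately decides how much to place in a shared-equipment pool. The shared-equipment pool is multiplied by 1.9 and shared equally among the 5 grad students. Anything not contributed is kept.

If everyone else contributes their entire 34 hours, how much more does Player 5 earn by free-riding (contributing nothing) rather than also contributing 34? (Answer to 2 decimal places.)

Switching from a contribution of 34 to 0 lets Player 5 keep an extra 34 hours, but lowers the shared-equipment pool by 34, which costs Player 5 their own share of that drop: 1.9/5 × 34 = 12.92.
Net gain = 34 − 12.92 = 21.08. The private return per contributed unit (0.3800) is below 1, so free-riding is indeed the best response regardless of what the others do.

21.08 hours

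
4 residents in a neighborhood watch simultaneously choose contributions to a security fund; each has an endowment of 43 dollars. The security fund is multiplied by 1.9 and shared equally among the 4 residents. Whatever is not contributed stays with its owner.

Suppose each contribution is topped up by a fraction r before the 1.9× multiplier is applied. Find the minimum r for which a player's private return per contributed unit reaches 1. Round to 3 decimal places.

With matching at rate r, one contributed unit becomes (1 + r) in the security fund and returns 1.9 × (1 + r) / 4 to the contributor.
Setting this equal to 1: 1 + r = 4/1.9 = 2.1053.
So the minimum matching rate is r = 2.1053 − 1 = 1.105.

1.105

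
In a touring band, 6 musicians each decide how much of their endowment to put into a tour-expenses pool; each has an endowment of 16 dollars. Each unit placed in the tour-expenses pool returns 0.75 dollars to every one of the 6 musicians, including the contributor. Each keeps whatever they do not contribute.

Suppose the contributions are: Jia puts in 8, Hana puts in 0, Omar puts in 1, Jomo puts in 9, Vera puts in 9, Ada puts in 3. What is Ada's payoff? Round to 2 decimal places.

35.50 dollars

Total contributed: 8 + 0 + 1 + 9 + 9 + 3 = 30.
Each receives 0.75 × 30 = 22.50 from the tour-expenses pool.
Ada keeps 16 − 3 = 13, so Ada's payoff is 13 + 22.50 = 35.50.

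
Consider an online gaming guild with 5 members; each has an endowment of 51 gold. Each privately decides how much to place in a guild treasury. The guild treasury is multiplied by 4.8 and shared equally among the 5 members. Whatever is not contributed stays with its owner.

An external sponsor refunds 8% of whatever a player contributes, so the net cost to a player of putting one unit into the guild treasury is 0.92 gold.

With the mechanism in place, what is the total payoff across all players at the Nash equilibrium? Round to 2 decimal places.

Under the mechanism each unit contributed yields (4.8/5) / 0.92 = 1.0435 back to its contributor per unit of net cost, which exceeds 1, making full contribution the dominant choice for everyone.
So the Nash equilibrium is full contribution by all 5; the group earns 5 × (51 × 0.08 + 4.8 × 51) = 1244.40.

1244.40 gold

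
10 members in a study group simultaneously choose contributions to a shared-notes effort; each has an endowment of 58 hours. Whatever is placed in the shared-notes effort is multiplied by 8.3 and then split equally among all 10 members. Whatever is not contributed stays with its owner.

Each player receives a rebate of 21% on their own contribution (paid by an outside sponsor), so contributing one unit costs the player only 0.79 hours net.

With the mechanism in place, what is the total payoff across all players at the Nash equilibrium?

4935.80 hours

The effective private return per unit is now (8.3/10) / 0.79 = 1.0506 > 1, so every player's dominant strategy flips to full contribution.
So the Nash equilibrium is full contribution by all 10; the group earns 10 × (58 × 0.21 + 8.3 × 58) = 4935.80.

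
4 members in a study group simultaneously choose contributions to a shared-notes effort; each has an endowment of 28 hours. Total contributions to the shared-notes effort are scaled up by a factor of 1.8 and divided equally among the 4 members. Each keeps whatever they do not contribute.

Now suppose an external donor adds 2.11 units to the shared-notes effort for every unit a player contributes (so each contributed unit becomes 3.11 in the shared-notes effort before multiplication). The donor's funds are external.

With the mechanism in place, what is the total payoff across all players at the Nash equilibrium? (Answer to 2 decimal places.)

With the mechanism, a contributed unit returns 1.8 × 3.11 / 4 = 1.3995 per unit of net cost to the contributor — now above 1 — so contributing fully is weakly dominant for every player.
So the Nash equilibrium is full contribution by all 4; the group earns 1.8 × 3.11 × 112 = 626.98.

626.98 hours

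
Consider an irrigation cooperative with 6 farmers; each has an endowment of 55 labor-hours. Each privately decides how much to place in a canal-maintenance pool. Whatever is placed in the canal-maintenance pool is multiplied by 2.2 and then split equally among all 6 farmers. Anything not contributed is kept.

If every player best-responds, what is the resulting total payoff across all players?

Each contributed unit returns 2.2/6 = 0.3667 to its contributor — below 1 — so contributing 0 is dominant for every player. At the Nash equilibrium everyone keeps their 55, and the group total is 6 × 55 = 330.

330.00 labor-hours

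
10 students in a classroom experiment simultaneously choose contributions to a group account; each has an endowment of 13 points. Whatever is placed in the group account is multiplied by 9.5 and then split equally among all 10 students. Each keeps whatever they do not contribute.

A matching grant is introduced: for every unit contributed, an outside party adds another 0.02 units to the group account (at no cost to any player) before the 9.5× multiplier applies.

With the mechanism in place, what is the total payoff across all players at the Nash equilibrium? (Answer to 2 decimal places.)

130.00 points

With the mechanism, a contributed unit returns 9.5 × 1.02 / 10 = 0.9690 per unit of net cost — still below 1 — so contributing 0 remains dominant for every player.
At the Nash equilibrium no one contributes; group total payoff = 10 × 13 = 130.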